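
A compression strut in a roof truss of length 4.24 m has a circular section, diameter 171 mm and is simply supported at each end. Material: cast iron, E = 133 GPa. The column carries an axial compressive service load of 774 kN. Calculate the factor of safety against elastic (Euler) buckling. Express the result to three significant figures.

n ≈ 3.96

I = πd⁴/64 = π×171⁴/64 = 4.197×10^7 mm⁴
I = 4.197×10^7 mm⁴ = 4.197×10^-5 m⁴
Effective length L_e = K·L = 1 × 4.24 = 4.240 m
P_cr = π²EI / L_e² = π² × 133×10⁹ × 4.197×10^-5 / 4.240² = 3.065×10^6 N
Factor of safety n = P_cr / P = 3064.6 / 774 = 3.96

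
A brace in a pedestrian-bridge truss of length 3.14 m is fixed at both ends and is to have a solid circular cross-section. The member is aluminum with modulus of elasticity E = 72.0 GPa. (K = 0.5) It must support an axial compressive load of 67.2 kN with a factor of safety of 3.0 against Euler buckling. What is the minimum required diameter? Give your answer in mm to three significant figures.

d ≈ 61.4 mm

Required P_cr = n·P = 3.0 × 67.2 = 201.6 kN
L_e = K·L = 0.5 × 3.14 = 1.570 m
Required I = P_cr·L_e²/(π²E) = 2.016×10^5 × 1.570² / (π² × 7.20×10^10) = 6.993×10^-7 m⁴
I_req = 6.993×10^5 mm⁴
Solid circle: I = πd⁴/64  ⇒  d = (64I/π)^(1/4) = (64×6.993×10^5/π)^(1/4) = 61.4 mm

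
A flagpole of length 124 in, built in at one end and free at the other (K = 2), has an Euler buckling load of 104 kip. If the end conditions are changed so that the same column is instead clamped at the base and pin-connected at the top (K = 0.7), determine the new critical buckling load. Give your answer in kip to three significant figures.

P_cr ∝ 1/K², so P_cr,new = P_cr,old × (K_old/K_new)² = 104 × (2/0.7)²
= 104 × 8.163 = 849 kip

P_cr ≈ 849 kip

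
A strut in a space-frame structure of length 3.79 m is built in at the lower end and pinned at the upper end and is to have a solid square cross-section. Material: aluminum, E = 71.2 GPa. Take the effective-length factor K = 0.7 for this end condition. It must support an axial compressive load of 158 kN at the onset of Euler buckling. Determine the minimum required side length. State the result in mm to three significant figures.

a ≈ 66.0 mm

L_e = K·L = 0.7 × 3.79 = 2.653 m
Required I = P_cr·L_e²/(π²E) = 1.580×10^5 × 2.653² / (π² × 7.12×10^10) = 1.583×10^-6 m⁴
I_req = 1.583×10^6 mm⁴
Solid square: I = a⁴/12  ⇒  a = (12I)^(1/4) = (12×1.583×10^6)^(1/4) = 66.0 mm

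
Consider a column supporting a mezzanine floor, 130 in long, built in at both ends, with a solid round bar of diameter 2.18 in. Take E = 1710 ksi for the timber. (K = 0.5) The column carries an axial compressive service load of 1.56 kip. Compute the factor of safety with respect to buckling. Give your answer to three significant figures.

n ≈ 2.84

I = πd⁴/64 = π×2.18⁴/64 = 1.109 in⁴
Effective length L_e = K·L = 0.5 × 130 = 65.00 in
P_cr = π²EI / L_e² = π² × 1710×10³ × 1.109 / 65.00² = 4.429×10^3 lb
Factor of safety n = P_cr / P = 4.4286 / 1.56 = 2.84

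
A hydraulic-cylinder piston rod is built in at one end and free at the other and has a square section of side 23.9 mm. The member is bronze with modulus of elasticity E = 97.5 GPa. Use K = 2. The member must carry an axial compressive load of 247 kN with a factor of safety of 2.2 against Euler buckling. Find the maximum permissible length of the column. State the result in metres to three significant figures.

L_max ≈ 0.110 m

I = a⁴/12 = 23.9⁴/12 = 2.719×10^4 mm⁴
I = 2.719×10^-8 m⁴
Required critical load P_cr = n·P = 2.2 × 247 = 543.4 kN = 5.434×10^5 N
From P_cr = π²EI/(K·L)²:  L = (1/K)·√(π²EI/P_cr) = (1/2)·√(π²×9.75×10^10×2.719×10^-8/5.434×10^5)
L = 0.110 m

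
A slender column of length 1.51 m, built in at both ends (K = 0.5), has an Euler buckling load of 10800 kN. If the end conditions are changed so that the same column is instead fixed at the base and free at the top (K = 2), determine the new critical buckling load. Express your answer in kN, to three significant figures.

P_cr ≈ 675 kN

P_cr ∝ 1/K², so P_cr,new = P_cr,old × (K_old/K_new)² = 10800 × (0.5/2)²
= 10800 × 0.06250 = 675 kN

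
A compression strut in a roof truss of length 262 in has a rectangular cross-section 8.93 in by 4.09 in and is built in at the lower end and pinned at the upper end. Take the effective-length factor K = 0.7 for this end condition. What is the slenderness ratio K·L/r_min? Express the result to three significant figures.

λ ≈ 155

For a rectangle r_min = b/√12 = 4.09/√12 = 1.181 in
L_e = K·L = 0.7 × 262 = 183.4 in
λ = L_e / r_min = 183.40 / 1.181 = 155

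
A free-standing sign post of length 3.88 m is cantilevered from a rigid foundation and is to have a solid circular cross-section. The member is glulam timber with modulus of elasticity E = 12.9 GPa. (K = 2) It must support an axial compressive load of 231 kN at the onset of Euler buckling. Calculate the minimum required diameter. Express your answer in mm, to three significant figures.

d ≈ 217 mm

L_e = K·L = 2 × 3.88 = 7.760 m
Required I = P_cr·L_e²/(π²E) = 2.310×10^5 × 7.760² / (π² × 1.29×10^10) = 1.093×10^-4 m⁴
I_req = 1.093×10^8 mm⁴
Solid circle: I = πd⁴/64  ⇒  d = (64I/π)^(1/4) = (64×1.093×10^8/π)^(1/4) = 217 mm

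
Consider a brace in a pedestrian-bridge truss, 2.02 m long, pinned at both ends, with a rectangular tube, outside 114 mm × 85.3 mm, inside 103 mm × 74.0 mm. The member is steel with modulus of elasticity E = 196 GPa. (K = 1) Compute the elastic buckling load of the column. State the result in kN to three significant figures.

Weak-axis I_min = (h_o·b_o³ − h_i·b_i³)/12 with b_o = 85.3, b_i = 74.00 mm (shorter outer/inner sides).
I_min = (114×85.3³ − 103.0×74.00³)/12 = 2.418×10^6 mm⁴
I = 2.418×10^6 mm⁴ = 2.418×10^-6 m⁴
Effective length L_e = K·L = 1 × 2.02 = 2.020 m
P_cr = π²EI / L_e² = π² × 196×10⁹ × 2.418×10^-6 / 2.020² = 1.146×10^6 N

P_cr ≈ 1150 kN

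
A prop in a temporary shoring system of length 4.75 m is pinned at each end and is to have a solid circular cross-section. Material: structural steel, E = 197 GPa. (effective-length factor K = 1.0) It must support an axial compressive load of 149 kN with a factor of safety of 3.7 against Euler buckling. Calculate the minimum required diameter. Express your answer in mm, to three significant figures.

Required P_cr = n·P = 3.7 × 149 = 551.3 kN
L_e = K·L = 1 × 4.75 = 4.750 m
Required I = P_cr·L_e²/(π²E) = 5.513×10^5 × 4.750² / (π² × 1.97×10^11) = 6.397×10^-6 m⁴
I_req = 6.397×10^6 mm⁴
Solid circle: I = πd⁴/64  ⇒  d = (64I/π)^(1/4) = (64×6.397×10^6/π)^(1/4) = 107 mm

d ≈ 107 mm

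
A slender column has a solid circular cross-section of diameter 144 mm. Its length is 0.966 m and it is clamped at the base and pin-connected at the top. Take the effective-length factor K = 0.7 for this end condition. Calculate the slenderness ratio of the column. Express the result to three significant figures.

For a solid circle r = d/4 = 144/4 = 36.00 mm
L_e = K·L = 0.7 × 0.966 m = 0.6762 m = 676.20 mm
λ = L_e / r_min = 676.20 / 36.00 = 18.8

λ ≈ 18.8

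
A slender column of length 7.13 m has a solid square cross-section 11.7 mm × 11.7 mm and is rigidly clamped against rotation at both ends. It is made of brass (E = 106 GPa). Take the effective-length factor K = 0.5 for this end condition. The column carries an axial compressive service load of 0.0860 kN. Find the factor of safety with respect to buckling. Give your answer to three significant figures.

I = a⁴/12 = 11.7⁴/12 = 1.562×10^3 mm⁴
I = 1.562×10^3 mm⁴ = 1.562×10^-9 m⁴
Effective length L_e = K·L = 0.5 × 7.13 = 3.565 m
P_cr = π²EI / L_e² = π² × 106×10⁹ × 1.562×10^-9 / 3.565² = 128.5 N
Factor of safety n = P_cr / P = 0.12854 / 0.0860 = 1.49

n ≈ 1.49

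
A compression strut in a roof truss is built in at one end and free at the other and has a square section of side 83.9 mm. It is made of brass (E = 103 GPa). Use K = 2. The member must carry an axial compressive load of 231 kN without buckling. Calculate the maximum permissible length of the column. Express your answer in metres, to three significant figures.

L_max ≈ 2.13 m

I = a⁴/12 = 83.9⁴/12 = 4.129×10^6 mm⁴
I = 4.129×10^-6 m⁴
At the buckling limit P_cr = P = 2.310×10^5 N
From P_cr = π²EI/(K·L)²:  L = (1/K)·√(π²EI/P_cr) = (1/2)·√(π²×1.03×10^11×4.129×10^-6/2.310×10^5)
L = 2.13 m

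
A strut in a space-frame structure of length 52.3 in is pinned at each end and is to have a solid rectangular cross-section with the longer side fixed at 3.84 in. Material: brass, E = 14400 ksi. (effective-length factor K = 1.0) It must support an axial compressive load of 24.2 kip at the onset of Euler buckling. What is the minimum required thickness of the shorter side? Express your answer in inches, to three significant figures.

L_e = K·L = 1 × 52.3 = 52.30 in
Required I = P_cr·L_e²/(π²E) = 2.420×10^4 × 52.30² / (π² × 1.44×10^7) = 0.4658 in⁴
Rectangle, weak axis: I_min = h·b³/12 with h = 3.84 in fixed  ⇒  b = (12I/h)^(1/3) = 1.13 in

b ≈ 1.13 in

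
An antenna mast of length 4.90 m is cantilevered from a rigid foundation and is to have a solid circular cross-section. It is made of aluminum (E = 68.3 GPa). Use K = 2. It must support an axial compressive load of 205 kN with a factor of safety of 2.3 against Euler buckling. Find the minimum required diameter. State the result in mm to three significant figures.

Required P_cr = n·P = 2.3 × 205 = 471.5 kN
L_e = K·L = 2 × 4.90 = 9.800 m
Required I = P_cr·L_e²/(π²E) = 4.715×10^5 × 9.800² / (π² × 6.83×10^10) = 6.718×10^-5 m⁴
I_req = 6.718×10^7 mm⁴
Solid circle: I = πd⁴/64  ⇒  d = (64I/π)^(1/4) = (64×6.718×10^7/π)^(1/4) = 192 mm

d ≈ 192 mm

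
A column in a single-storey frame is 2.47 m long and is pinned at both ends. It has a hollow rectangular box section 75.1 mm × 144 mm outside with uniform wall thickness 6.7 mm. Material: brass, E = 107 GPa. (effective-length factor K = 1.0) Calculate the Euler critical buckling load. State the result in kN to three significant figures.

P_cr ≈ 437 kN

Inner dimensions: h_i = 144 − 2×6.7 = 130.6 mm, b_i = 75.1 − 2×6.7 = 61.70 mm
Weak-axis I_min = (h_o·b_o³ − h_i·b_i³)/12 with b_o = 75.1, b_i = 61.70 mm (shorter outer/inner sides).
I_min = (144×75.1³ − 130.6×61.70³)/12 = 2.526×10^6 mm⁴
I = 2.526×10^6 mm⁴ = 2.526×10^-6 m⁴
Effective length L_e = K·L = 1 × 2.47 = 2.470 m
P_cr = π²EI / L_e² = π² × 107×10⁹ × 2.526×10^-6 / 2.470² = 4.373×10^5 N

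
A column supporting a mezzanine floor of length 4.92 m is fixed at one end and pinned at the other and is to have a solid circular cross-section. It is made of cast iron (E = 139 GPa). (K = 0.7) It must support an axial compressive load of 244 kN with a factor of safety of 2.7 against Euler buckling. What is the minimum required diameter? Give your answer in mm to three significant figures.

Required P_cr = n·P = 2.7 × 244 = 658.8 kN
L_e = K·L = 0.7 × 4.92 = 3.444 m
Required I = P_cr·L_e²/(π²E) = 6.588×10^5 × 3.444² / (π² × 1.39×10^11) = 5.696×10^-6 m⁴
I_req = 5.696×10^6 mm⁴
Solid circle: I = πd⁴/64  ⇒  d = (64I/π)^(1/4) = (64×5.696×10^6/π)^(1/4) = 104 mm

d ≈ 104 mm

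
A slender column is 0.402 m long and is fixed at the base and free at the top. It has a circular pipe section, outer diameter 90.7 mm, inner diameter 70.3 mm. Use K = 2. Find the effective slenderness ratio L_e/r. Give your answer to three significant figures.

d_o = 90.7 mm, d_i = 70.3 mm
I = π(d_o⁴ − d_i⁴)/64 = π(90.7⁴ − 70.30⁴)/64 = 2.123×10^6 mm⁴
A = 2.580×10^3 mm²;  r_min = √(I/A) = √(2.123×10^6/2.580×10^3) = 28.69 mm
L_e = K·L = 2 × 0.402 m = 0.8040 m = 804.00 mm
λ = L_e / r_min = 804.00 / 28.69 = 28.0

λ ≈ 28.0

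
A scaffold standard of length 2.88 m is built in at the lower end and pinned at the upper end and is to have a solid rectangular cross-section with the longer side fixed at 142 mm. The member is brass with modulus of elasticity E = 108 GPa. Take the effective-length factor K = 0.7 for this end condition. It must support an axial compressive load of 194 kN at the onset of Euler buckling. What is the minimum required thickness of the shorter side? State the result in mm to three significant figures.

b ≈ 39.7 mm

L_e = K·L = 0.7 × 2.88 = 2.016 m
Required I = P_cr·L_e²/(π²E) = 1.940×10^5 × 2.016² / (π² × 1.08×10^11) = 7.397×10^-7 m⁴
I_req = 7.397×10^5 mm⁴
Rectangle, weak axis: I_min = h·b³/12 with h = 142 mm fixed  ⇒  b = (12I/h)^(1/3) = 39.7 mm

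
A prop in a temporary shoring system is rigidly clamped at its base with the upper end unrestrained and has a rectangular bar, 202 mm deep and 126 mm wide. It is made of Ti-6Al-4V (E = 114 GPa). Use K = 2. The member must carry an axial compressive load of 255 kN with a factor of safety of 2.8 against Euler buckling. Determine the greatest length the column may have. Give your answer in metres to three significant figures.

Buckling occurs about the weak axis: I_min = h·b³/12 with b = 126 mm (the shorter side).
I_min = 202×126³/12 = 3.367×10^7 mm⁴
I = 3.367×10^-5 m⁴
Required critical load P_cr = n·P = 2.8 × 255 = 714.0 kN = 7.140×10^5 N
From P_cr = π²EI/(K·L)²:  L = (1/K)·√(π²EI/P_cr) = (1/2)·√(π²×1.14×10^11×3.367×10^-5/7.140×10^5)
L = 3.64 m

L_max ≈ 3.64 m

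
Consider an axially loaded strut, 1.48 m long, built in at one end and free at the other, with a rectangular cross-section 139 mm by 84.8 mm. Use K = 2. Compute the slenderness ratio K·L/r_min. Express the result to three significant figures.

λ ≈ 121

For a rectangle r_min = b/√12 = 84.8/√12 = 24.48 mm
L_e = K·L = 2 × 1.48 m = 2.960 m = 2960.0 mm
λ = L_e / r_min = 2960.0 / 24.48 = 121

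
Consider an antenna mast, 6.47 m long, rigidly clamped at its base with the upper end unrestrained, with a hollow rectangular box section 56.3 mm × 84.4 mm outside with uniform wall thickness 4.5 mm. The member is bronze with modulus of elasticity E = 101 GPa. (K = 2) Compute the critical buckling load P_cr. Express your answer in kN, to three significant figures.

P_cr ≈ 3.51 kN

Inner dimensions: h_i = 84.4 − 2×4.5 = 75.40 mm, b_i = 56.3 − 2×4.5 = 47.30 mm
Weak-axis I_min = (h_o·b_o³ − h_i·b_i³)/12 with b_o = 56.3, b_i = 47.30 mm (shorter outer/inner sides).
I_min = (84.4×56.3³ − 75.40×47.30³)/12 = 5.902×10^5 mm⁴
I = 5.902×10^5 mm⁴ = 5.902×10^-7 m⁴
Effective length L_e = K·L = 2 × 6.47 = 12.94 m
P_cr = π²EI / L_e² = π² × 101×10⁹ × 5.902×10^-7 / 12.94² = 3.514×10^3 N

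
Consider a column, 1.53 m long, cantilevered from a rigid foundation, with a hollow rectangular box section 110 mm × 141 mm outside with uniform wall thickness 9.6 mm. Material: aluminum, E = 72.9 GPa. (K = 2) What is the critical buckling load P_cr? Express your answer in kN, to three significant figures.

Inner dimensions: h_i = 141 − 2×9.6 = 121.8 mm, b_i = 110 − 2×9.6 = 90.80 mm
Weak-axis I_min = (h_o·b_o³ − h_i·b_i³)/12 with b_o = 110, b_i = 90.80 mm (shorter outer/inner sides).
I_min = (141×110³ − 121.8×90.80³)/12 = 8.041×10^6 mm⁴
I = 8.041×10^6 mm⁴ = 8.041×10^-6 m⁴
Effective length L_e = K·L = 2 × 1.53 = 3.060 m
P_cr = π²EI / L_e² = π² × 72.9×10⁹ × 8.041×10^-6 / 3.060² = 6.179×10^5 N

P_cr ≈ 618 kN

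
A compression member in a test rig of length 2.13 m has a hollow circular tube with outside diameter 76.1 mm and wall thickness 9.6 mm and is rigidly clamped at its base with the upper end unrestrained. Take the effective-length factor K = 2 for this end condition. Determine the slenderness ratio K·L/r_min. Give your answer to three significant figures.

Inner diameter d_i = 76.1 − 2×9.6 = 56.90 mm
I = π(d_o⁴ − d_i⁴)/64 = π(76.1⁴ − 56.90⁴)/64 = 1.132×10^6 mm⁴
A = 2.006×10^3 mm²;  r_min = √(I/A) = √(1.132×10^6/2.006×10^3) = 23.76 mm
L_e = K·L = 2 × 2.13 m = 4.260 m = 4260.0 mm
λ = L_e / r_min = 4260.0 / 23.76 = 179

λ ≈ 179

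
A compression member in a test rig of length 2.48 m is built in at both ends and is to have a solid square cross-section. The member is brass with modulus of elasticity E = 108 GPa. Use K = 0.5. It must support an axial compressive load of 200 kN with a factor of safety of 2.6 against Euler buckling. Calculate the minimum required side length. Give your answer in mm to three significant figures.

a ≈ 54.8 mm

Required P_cr = n·P = 2.6 × 200 = 520.0 kN
L_e = K·L = 0.5 × 2.48 = 1.240 m
Required I = P_cr·L_e²/(π²E) = 5.200×10^5 × 1.240² / (π² × 1.08×10^11) = 7.501×10^-7 m⁴
I_req = 7.501×10^5 mm⁴
Solid square: I = a⁴/12  ⇒  a = (12I)^(1/4) = (12×7.501×10^5)^(1/4) = 54.8 mm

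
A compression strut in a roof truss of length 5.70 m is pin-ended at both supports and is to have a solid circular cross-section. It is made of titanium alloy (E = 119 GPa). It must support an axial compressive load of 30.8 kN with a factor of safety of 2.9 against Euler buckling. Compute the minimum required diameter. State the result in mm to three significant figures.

Required P_cr = n·P = 2.9 × 30.8 = 89.32 kN
L_e = K·L = 1 × 5.70 = 5.700 m
Required I = P_cr·L_e²/(π²E) = 8.932×10^4 × 5.700² / (π² × 1.19×10^11) = 2.471×10^-6 m⁴
I_req = 2.471×10^6 mm⁴
Solid circle: I = πd⁴/64  ⇒  d = (64I/π)^(1/4) = (64×2.471×10^6/π)^(1/4) = 84.2 mm

d ≈ 84.2 mm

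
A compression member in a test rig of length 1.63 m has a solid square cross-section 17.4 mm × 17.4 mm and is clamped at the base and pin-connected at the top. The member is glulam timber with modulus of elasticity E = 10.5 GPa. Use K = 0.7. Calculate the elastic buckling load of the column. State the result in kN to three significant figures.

I = a⁴/12 = 17.4⁴/12 = 7.639×10^3 mm⁴
I = 7.639×10^3 mm⁴ = 7.639×10^-9 m⁴
Effective length L_e = K·L = 0.7 × 1.63 = 1.141 m
P_cr = π²EI / L_e² = π² × 10.5×10⁹ × 7.639×10^-9 / 1.141² = 608.0 N

P_cr ≈ 0.608 kN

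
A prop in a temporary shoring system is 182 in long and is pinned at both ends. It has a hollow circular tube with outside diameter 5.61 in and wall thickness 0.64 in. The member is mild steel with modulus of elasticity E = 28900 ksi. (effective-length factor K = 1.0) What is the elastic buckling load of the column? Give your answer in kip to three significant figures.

P_cr ≈ 270 kip

Inner diameter d_i = 5.61 − 2×0.64 = 4.330 in
I = π(d_o⁴ − d_i⁴)/64 = π(5.61⁴ − 4.330⁴)/64 = 31.37 in⁴
Effective length L_e = K·L = 1 × 182 = 182.0 in
P_cr = π²EI / L_e² = π² × 28900×10³ × 31.37 / 182.0² = 2.701×10^5 lb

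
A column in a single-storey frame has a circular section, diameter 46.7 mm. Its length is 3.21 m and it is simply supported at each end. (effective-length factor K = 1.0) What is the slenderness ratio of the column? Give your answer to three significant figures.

λ ≈ 275

For a solid circle r = d/4 = 46.7/4 = 11.68 mm
L_e = K·L = 1 × 3.21 m = 3.210 m = 3210.0 mm
λ = L_e / r_min = 3210.0 / 11.68 = 275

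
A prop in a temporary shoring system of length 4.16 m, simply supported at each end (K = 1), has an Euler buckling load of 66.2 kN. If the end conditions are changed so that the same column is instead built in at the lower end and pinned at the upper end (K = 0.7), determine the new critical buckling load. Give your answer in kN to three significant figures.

P_cr ∝ 1/K², so P_cr,new = P_cr,old × (K_old/K_new)² = 66.2 × (1/0.7)²
= 66.2 × 2.041 = 135 kN

P_cr ≈ 135 kN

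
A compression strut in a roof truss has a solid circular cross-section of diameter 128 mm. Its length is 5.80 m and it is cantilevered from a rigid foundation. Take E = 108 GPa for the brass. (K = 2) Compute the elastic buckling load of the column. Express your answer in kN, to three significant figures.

P_cr ≈ 104 kN

I = πd⁴/64 = π×128⁴/64 = 1.318×10^7 mm⁴
I = 1.318×10^7 mm⁴ = 1.318×10^-5 m⁴
Effective length L_e = K·L = 2 × 5.80 = 11.60 m
P_cr = π²EI / L_e² = π² × 108×10⁹ × 1.318×10^-5 / 11.60² = 1.044×10^5 N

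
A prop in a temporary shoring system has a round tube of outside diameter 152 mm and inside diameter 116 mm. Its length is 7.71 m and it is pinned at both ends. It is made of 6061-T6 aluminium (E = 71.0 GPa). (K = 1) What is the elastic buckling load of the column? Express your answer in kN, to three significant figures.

P_cr ≈ 204 kN

d_o = 152 mm, d_i = 116 mm
I = π(d_o⁴ − d_i⁴)/64 = π(152⁴ − 116.0⁴)/64 = 1.731×10^7 mm⁴
I = 1.731×10^7 mm⁴ = 1.731×10^-5 m⁴
Effective length L_e = K·L = 1 × 7.71 = 7.710 m
P_cr = π²EI / L_e² = π² × 71.0×10⁹ × 1.731×10^-5 / 7.710² = 2.041×10^5 N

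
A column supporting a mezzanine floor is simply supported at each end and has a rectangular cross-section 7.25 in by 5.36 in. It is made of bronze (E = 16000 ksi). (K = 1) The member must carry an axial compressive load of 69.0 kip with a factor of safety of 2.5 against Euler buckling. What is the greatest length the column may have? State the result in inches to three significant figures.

Buckling occurs about the weak axis: I_min = h·b³/12 with b = 5.36 in (the shorter side).
I_min = 7.25×5.36³/12 = 93.04 in⁴
Required critical load P_cr = n·P = 2.5 × 69.0 = 172.5 kip = 1.725×10^5 lb
From P_cr = π²EI/(K·L)²:  L = (1/K)·√(π²EI/P_cr) = (1/1)·√(π²×1.60×10^7×93.04/1.725×10^5)
L = 292 in

L_max ≈ 292 in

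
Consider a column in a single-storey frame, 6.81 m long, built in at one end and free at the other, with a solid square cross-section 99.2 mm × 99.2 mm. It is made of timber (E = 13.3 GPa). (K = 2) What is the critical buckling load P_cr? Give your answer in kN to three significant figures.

I = a⁴/12 = 99.2⁴/12 = 8.070×10^6 mm⁴
I = 8.070×10^6 mm⁴ = 8.070×10^-6 m⁴
Effective length L_e = K·L = 2 × 6.81 = 13.62 m
P_cr = π²EI / L_e² = π² × 13.3×10⁹ × 8.070×10^-6 / 13.62² = 5.710×10^3 N

P_cr ≈ 5.71 kN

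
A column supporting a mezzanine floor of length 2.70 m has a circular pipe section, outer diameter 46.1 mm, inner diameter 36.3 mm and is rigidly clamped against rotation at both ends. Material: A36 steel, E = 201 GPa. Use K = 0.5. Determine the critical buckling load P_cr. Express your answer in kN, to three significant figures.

P_cr ≈ 149 kN

d_o = 46.1 mm, d_i = 36.3 mm
I = π(d_o⁴ − d_i⁴)/64 = π(46.1⁴ − 36.30⁴)/64 = 1.365×10^5 mm⁴
I = 1.365×10^5 mm⁴ = 1.365×10^-7 m⁴
Effective length L_e = K·L = 0.5 × 2.70 = 1.350 m
P_cr = π²EI / L_e² = π² × 201×10⁹ × 1.365×10^-7 / 1.350² = 1.486×10^5 N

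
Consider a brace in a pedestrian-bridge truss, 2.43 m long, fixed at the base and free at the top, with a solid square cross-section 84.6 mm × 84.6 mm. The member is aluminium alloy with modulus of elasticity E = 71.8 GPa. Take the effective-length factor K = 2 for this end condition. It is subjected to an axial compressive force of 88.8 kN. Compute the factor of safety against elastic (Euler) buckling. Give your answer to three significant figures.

I = a⁴/12 = 84.6⁴/12 = 4.269×10^6 mm⁴
I = 4.269×10^6 mm⁴ = 4.269×10^-6 m⁴
Effective length L_e = K·L = 2 × 2.43 = 4.860 m
P_cr = π²EI / L_e² = π² × 71.8×10⁹ × 4.269×10^-6 / 4.860² = 1.281×10^5 N
Factor of safety n = P_cr / P = 128.07 / 88.8 = 1.44

n ≈ 1.44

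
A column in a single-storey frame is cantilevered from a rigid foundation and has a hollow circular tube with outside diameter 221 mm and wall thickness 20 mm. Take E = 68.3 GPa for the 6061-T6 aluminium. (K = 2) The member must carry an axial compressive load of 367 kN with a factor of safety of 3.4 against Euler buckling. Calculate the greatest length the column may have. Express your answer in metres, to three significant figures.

Inner diameter d_i = 221 − 2×20 = 181.0 mm
I = π(d_o⁴ − d_i⁴)/64 = π(221⁴ − 181.0⁴)/64 = 6.441×10^7 mm⁴
I = 6.441×10^-5 m⁴
Required critical load P_cr = n·P = 3.4 × 367 = 1248 kN = 1.248×10^6 N
From P_cr = π²EI/(K·L)²:  L = (1/K)·√(π²EI/P_cr) = (1/2)·√(π²×6.83×10^10×6.441×10^-5/1.248×10^6)
L = 2.95 m

L_max ≈ 2.95 m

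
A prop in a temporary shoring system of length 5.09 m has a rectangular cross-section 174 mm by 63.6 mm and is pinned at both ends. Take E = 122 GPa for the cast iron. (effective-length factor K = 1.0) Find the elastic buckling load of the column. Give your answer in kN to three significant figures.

Buckling occurs about the weak axis: I_min = h·b³/12 with b = 63.6 mm (the shorter side).
I_min = 174×63.6³/12 = 3.730×10^6 mm⁴
I = 3.730×10^6 mm⁴ = 3.730×10^-6 m⁴
Effective length L_e = K·L = 1 × 5.09 = 5.090 m
P_cr = π²EI / L_e² = π² × 122×10⁹ × 3.730×10^-6 / 5.090² = 1.734×10^5 N

P_cr ≈ 173 kN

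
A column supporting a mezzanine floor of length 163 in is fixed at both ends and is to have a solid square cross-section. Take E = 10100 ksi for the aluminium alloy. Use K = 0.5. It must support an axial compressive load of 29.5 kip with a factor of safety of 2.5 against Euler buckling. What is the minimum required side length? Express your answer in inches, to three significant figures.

a ≈ 2.77 in

Required P_cr = n·P = 2.5 × 29.5 = 73.75 kip
L_e = K·L = 0.5 × 163 = 81.50 in
Required I = P_cr·L_e²/(π²E) = 7.375×10^4 × 81.50² / (π² × 1.01×10^7) = 4.914 in⁴
Solid square: I = a⁴/12  ⇒  a = (12I)^(1/4) = (12×4.914)^(1/4) = 2.77 in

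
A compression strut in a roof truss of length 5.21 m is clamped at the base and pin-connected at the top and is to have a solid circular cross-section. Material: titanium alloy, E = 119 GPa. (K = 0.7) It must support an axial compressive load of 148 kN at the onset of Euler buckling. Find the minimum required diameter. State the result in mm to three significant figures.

L_e = K·L = 0.7 × 5.21 = 3.647 m
Required I = P_cr·L_e²/(π²E) = 1.480×10^5 × 3.647² / (π² × 1.19×10^11) = 1.676×10^-6 m⁴
I_req = 1.676×10^6 mm⁴
Solid circle: I = πd⁴/64  ⇒  d = (64I/π)^(1/4) = (64×1.676×10^6/π)^(1/4) = 76.4 mm

d ≈ 76.4 mm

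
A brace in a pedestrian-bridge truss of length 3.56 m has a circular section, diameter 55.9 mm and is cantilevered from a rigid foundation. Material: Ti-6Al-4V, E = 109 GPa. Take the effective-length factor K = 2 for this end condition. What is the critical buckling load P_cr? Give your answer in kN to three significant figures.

P_cr ≈ 10.2 kN

I = πd⁴/64 = π×55.9⁴/64 = 4.793×10^5 mm⁴
I = 4.793×10^5 mm⁴ = 4.793×10^-7 m⁴
Effective length L_e = K·L = 2 × 3.56 = 7.120 m
P_cr = π²EI / L_e² = π² × 109×10⁹ × 4.793×10^-7 / 7.120² = 1.017×10^4 N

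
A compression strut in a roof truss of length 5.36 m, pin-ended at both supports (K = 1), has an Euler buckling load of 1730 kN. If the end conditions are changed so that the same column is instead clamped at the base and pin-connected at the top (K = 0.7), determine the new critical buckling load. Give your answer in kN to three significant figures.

P_cr ∝ 1/K², so P_cr,new = P_cr,old × (K_old/K_new)² = 1730 × (1/0.7)²
= 1730 × 2.041 = 3530 kN

P_cr ≈ 3530 kN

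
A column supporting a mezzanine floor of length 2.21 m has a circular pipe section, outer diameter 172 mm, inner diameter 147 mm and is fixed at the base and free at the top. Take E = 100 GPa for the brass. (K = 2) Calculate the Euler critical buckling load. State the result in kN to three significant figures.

d_o = 172 mm, d_i = 147 mm
I = π(d_o⁴ − d_i⁴)/64 = π(172⁴ − 147.0⁴)/64 = 2.004×10^7 mm⁴
I = 2.004×10^7 mm⁴ = 2.004×10^-5 m⁴
Effective length L_e = K·L = 2 × 2.21 = 4.420 m
P_cr = π²EI / L_e² = π² × 100×10⁹ × 2.004×10^-5 / 4.420² = 1.012×10^6 N

P_cr ≈ 1010 kN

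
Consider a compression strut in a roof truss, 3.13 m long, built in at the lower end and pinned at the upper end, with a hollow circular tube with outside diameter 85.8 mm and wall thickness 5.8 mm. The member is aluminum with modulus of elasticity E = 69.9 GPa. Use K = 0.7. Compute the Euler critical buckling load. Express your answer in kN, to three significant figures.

Inner diameter d_i = 85.8 − 2×5.8 = 74.20 mm
I = π(d_o⁴ − d_i⁴)/64 = π(85.8⁴ − 74.20⁴)/64 = 1.172×10^6 mm⁴
I = 1.172×10^6 mm⁴ = 1.172×10^-6 m⁴
Effective length L_e = K·L = 0.7 × 3.13 = 2.191 m
P_cr = π²EI / L_e² = π² × 69.9×10⁹ × 1.172×10^-6 / 2.191² = 1.685×10^5 N

P_cr ≈ 168 kN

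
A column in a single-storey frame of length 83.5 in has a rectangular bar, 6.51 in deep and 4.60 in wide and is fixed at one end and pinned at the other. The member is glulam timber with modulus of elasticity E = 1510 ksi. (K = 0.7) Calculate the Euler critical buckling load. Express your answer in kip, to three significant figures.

P_cr ≈ 230 kip

Buckling occurs about the weak axis: I_min = h·b³/12 with b = 4.60 in (the shorter side).
I_min = 6.51×4.60³/12 = 52.80 in⁴
Effective length L_e = K·L = 0.7 × 83.5 = 58.45 in
P_cr = π²EI / L_e² = π² × 1510×10³ × 52.80 / 58.45² = 2.303×10^5 lb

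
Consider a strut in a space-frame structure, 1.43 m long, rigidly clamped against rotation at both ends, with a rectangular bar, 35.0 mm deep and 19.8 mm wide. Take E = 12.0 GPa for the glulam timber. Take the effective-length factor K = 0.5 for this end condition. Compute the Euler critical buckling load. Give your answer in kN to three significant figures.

Buckling occurs about the weak axis: I_min = h·b³/12 with b = 19.8 mm (the shorter side).
I_min = 35.0×19.8³/12 = 2.264×10^4 mm⁴
I = 2.264×10^4 mm⁴ = 2.264×10^-8 m⁴
Effective length L_e = K·L = 0.5 × 1.43 = 0.7150 m
P_cr = π²EI / L_e² = π² × 12.0×10⁹ × 2.264×10^-8 / 0.7150² = 5.245×10^3 N

P_cr ≈ 5.25 kN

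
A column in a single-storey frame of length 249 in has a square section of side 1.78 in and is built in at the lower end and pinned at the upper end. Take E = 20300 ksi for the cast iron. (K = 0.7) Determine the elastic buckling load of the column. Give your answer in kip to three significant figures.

I = a⁴/12 = 1.78⁴/12 = 0.8366 in⁴
Effective length L_e = K·L = 0.7 × 249 = 174.3 in
P_cr = π²EI / L_e² = π² × 20300×10³ × 0.8366 / 174.3² = 5.517×10^3 lb

P_cr ≈ 5.52 kip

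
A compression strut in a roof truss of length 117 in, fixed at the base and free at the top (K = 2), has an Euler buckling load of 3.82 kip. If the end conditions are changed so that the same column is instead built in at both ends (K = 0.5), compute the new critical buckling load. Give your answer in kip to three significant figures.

P_cr ∝ 1/K², so P_cr,new = P_cr,old × (K_old/K_new)² = 3.82 × (2/0.5)²
= 3.82 × 16.00 = 61.1 kip

P_cr ≈ 61.1 kip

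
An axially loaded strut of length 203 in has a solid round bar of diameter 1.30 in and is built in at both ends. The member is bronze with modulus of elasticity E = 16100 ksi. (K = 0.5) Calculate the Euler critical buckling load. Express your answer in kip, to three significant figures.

I = πd⁴/64 = π×1.30⁴/64 = 0.1402 in⁴
Effective length L_e = K·L = 0.5 × 203 = 101.5 in
P_cr = π²EI / L_e² = π² × 16100×10³ × 0.1402 / 101.5² = 2.162×10^3 lb

P_cr ≈ 2.16 kip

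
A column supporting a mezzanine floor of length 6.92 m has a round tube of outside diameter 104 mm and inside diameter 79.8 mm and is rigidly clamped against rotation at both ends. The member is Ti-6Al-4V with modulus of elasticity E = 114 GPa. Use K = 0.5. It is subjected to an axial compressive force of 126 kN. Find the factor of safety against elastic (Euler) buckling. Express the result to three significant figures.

n ≈ 2.80

d_o = 104 mm, d_i = 79.8 mm
I = π(d_o⁴ − d_i⁴)/64 = π(104⁴ − 79.80⁴)/64 = 3.752×10^6 mm⁴
I = 3.752×10^6 mm⁴ = 3.752×10^-6 m⁴
Effective length L_e = K·L = 0.5 × 6.92 = 3.460 m
P_cr = π²EI / L_e² = π² × 114×10⁹ × 3.752×10^-6 / 3.460² = 3.526×10^5 N
Factor of safety n = P_cr / P = 352.62 / 126 = 2.80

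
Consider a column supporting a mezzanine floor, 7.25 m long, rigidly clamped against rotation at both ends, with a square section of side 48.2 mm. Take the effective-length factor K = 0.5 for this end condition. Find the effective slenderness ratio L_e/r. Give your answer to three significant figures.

λ ≈ 261

For a square r = a/√12 = 48.2/√12 = 13.91 mm
L_e = K·L = 0.5 × 7.25 m = 3.625 m = 3625.0 mm
λ = L_e / r_min = 3625.0 / 13.91 = 261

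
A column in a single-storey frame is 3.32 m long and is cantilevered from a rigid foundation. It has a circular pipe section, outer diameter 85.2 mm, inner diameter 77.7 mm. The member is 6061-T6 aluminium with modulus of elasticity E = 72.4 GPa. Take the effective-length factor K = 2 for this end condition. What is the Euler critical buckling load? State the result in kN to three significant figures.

d_o = 85.2 mm, d_i = 77.7 mm
I = π(d_o⁴ − d_i⁴)/64 = π(85.2⁴ − 77.70⁴)/64 = 7.974×10^5 mm⁴
I = 7.974×10^5 mm⁴ = 7.974×10^-7 m⁴
Effective length L_e = K·L = 2 × 3.32 = 6.640 m
P_cr = π²EI / L_e² = π² × 72.4×10⁹ × 7.974×10^-7 / 6.640² = 1.292×10^4 N

P_cr ≈ 12.9 kN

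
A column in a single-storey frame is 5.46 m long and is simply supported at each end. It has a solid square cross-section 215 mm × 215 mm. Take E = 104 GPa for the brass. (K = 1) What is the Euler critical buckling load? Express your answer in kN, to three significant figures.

I = a⁴/12 = 215⁴/12 = 1.781×10^8 mm⁴
I = 1.781×10^8 mm⁴ = 1.781×10^-4 m⁴
Effective length L_e = K·L = 1 × 5.46 = 5.460 m
P_cr = π²EI / L_e² = π² × 104×10⁹ × 1.781×10^-4 / 5.460² = 6.131×10^6 N

P_cr ≈ 6130 kN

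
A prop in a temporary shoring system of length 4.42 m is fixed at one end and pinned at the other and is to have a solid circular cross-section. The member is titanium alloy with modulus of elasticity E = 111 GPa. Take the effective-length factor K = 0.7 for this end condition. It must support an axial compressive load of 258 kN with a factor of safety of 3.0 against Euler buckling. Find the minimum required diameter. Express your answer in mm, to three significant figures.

Required P_cr = n·P = 3.0 × 258 = 774.0 kN
L_e = K·L = 0.7 × 4.42 = 3.094 m
Required I = P_cr·L_e²/(π²E) = 7.740×10^5 × 3.094² / (π² × 1.11×10^11) = 6.763×10^-6 m⁴
I_req = 6.763×10^6 mm⁴
Solid circle: I = πd⁴/64  ⇒  d = (64I/π)^(1/4) = (64×6.763×10^6/π)^(1/4) = 108 mm

d ≈ 108 mm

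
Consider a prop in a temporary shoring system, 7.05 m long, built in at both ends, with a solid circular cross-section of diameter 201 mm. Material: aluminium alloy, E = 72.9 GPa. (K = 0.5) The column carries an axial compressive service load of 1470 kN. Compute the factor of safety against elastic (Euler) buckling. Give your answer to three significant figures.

I = πd⁴/64 = π×201⁴/64 = 8.012×10^7 mm⁴
I = 8.012×10^7 mm⁴ = 8.012×10^-5 m⁴
Effective length L_e = K·L = 0.5 × 7.05 = 3.525 m
P_cr = π²EI / L_e² = π² × 72.9×10⁹ × 8.012×10^-5 / 3.525² = 4.639×10^6 N
Factor of safety n = P_cr / P = 4639.4 / 1470 = 3.16

n ≈ 3.16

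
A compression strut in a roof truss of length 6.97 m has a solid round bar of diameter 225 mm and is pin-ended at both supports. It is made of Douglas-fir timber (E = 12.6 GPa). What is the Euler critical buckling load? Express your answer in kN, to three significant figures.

I = πd⁴/64 = π×225⁴/64 = 1.258×10^8 mm⁴
I = 1.258×10^8 mm⁴ = 1.258×10^-4 m⁴
Effective length L_e = K·L = 1 × 6.97 = 6.970 m
P_cr = π²EI / L_e² = π² × 12.6×10⁹ × 1.258×10^-4 / 6.970² = 3.220×10^5 N

P_cr ≈ 322 kN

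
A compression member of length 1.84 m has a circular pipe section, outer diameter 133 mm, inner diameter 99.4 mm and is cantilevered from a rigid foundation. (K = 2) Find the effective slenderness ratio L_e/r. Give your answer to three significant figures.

d_o = 133 mm, d_i = 99.4 mm
I = π(d_o⁴ − d_i⁴)/64 = π(133⁴ − 99.40⁴)/64 = 1.057×10^7 mm⁴
A = 6.133×10^3 mm²;  r_min = √(I/A) = √(1.057×10^7/6.133×10^3) = 41.51 mm
L_e = K·L = 2 × 1.84 m = 3.680 m = 3680.0 mm
λ = L_e / r_min = 3680.0 / 41.51 = 88.7

λ ≈ 88.7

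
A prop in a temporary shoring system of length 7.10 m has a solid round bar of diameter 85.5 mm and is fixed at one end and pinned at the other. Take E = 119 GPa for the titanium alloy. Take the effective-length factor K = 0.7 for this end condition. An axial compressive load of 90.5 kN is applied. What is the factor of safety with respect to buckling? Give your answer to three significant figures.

I = πd⁴/64 = π×85.5⁴/64 = 2.623×10^6 mm⁴
I = 2.623×10^6 mm⁴ = 2.623×10^-6 m⁴
Effective length L_e = K·L = 0.7 × 7.10 = 4.970 m
P_cr = π²EI / L_e² = π² × 119×10⁹ × 2.623×10^-6 / 4.970² = 1.247×10^5 N
Factor of safety n = P_cr / P = 124.73 / 90.5 = 1.38

n ≈ 1.38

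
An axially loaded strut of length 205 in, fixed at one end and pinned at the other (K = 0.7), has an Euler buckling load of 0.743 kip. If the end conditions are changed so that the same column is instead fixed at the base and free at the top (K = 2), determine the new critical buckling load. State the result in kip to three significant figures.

P_cr ∝ 1/K², so P_cr,new = P_cr,old × (K_old/K_new)² = 0.743 × (0.7/2)²
= 0.743 × 0.1225 = 0.0910 kip

P_cr ≈ 0.0910 kip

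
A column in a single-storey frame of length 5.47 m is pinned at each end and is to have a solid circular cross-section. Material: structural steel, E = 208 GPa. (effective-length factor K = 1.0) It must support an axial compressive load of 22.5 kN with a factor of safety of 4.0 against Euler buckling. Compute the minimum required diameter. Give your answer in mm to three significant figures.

d ≈ 71.9 mm

Required P_cr = n·P = 4.0 × 22.5 = 90.00 kN
L_e = K·L = 1 × 5.47 = 5.470 m
Required I = P_cr·L_e²/(π²E) = 9.000×10^4 × 5.470² / (π² × 2.08×10^11) = 1.312×10^-6 m⁴
I_req = 1.312×10^6 mm⁴
Solid circle: I = πd⁴/64  ⇒  d = (64I/π)^(1/4) = (64×1.312×10^6/π)^(1/4) = 71.9 mm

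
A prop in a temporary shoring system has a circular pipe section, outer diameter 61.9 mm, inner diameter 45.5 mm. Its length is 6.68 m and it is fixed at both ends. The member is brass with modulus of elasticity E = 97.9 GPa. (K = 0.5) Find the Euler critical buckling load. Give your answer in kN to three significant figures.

P_cr ≈ 44.2 kN

d_o = 61.9 mm, d_i = 45.5 mm
I = π(d_o⁴ − d_i⁴)/64 = π(61.9⁴ − 45.50⁴)/64 = 5.103×10^5 mm⁴
I = 5.103×10^5 mm⁴ = 5.103×10^-7 m⁴
Effective length L_e = K·L = 0.5 × 6.68 = 3.340 m
P_cr = π²EI / L_e² = π² × 97.9×10⁹ × 5.103×10^-7 / 3.340² = 4.420×10^4 N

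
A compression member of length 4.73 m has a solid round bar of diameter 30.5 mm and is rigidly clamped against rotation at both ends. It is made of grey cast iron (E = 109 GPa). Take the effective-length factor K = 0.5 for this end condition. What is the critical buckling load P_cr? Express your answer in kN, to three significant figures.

P_cr ≈ 8.17 kN

I = πd⁴/64 = π×30.5⁴/64 = 4.248×10^4 mm⁴
I = 4.248×10^4 mm⁴ = 4.248×10^-8 m⁴
Effective length L_e = K·L = 0.5 × 4.73 = 2.365 m
P_cr = π²EI / L_e² = π² × 109×10⁹ × 4.248×10^-8 / 2.365² = 8.170×10^3 N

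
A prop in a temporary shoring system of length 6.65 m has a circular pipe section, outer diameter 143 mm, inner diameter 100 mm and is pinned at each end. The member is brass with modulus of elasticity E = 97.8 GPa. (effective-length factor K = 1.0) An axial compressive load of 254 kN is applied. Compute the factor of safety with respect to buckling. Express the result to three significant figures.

d_o = 143 mm, d_i = 100 mm
I = π(d_o⁴ − d_i⁴)/64 = π(143⁴ − 100.0⁴)/64 = 1.562×10^7 mm⁴
I = 1.562×10^7 mm⁴ = 1.562×10^-5 m⁴
Effective length L_e = K·L = 1 × 6.65 = 6.650 m
P_cr = π²EI / L_e² = π² × 97.8×10⁹ × 1.562×10^-5 / 6.650² = 3.409×10^5 N
Factor of safety n = P_cr / P = 340.89 / 254 = 1.34

n ≈ 1.34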